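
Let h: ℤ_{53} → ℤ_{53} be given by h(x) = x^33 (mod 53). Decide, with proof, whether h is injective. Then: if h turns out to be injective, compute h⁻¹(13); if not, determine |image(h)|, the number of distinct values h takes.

10

Since 53 is prime, the nonzero elements of ℤ_{53} form a cyclic group of order 52.
As gcd(33, 52) = 1, raising to the 33rd power is a bijection on this group: if s^33 ≡ t^33 then (st^{−1})^33 = 1, and the only element of order dividing gcd(33, 52) = 1 is 1, so s = t.
With h(0) = 0 this makes h injective on all of ℤ_{53}, hence bijective (finite equal-size domain and codomain). In particular h is injective.
Since h is injective, we find the preimage of 13. The inverse of x ↦ x^33 on (ℤ_{53})^× is x ↦ x^41, because 33·41 = 1353 = 26·52 + 1 ≡ 1 (mod 52) and x^{52} = 1 for x ≠ 0 (Fermat). So h⁻¹(13) = 13^41 mod 53.
Repeated squaring mod 53: 13^1 ≡ 13, 13^2 ≡ 13² = 169 ≡ 10, 13^4 ≡ 10² = 100 ≡ 47, 13^8 ≡ 47² = 2209 ≡ 36, 13^16 ≡ 36² = 1296 ≡ 24, 13^32 ≡ 24² = 576 ≡ 46. Since 41 = 32 + 8 + 1, 13^41 ≡ 46·36·13: 46·36 = 1656 ≡ 13, then 13·13 = 169 ≡ 10. So 13^41 ≡ 10 (mod 53).
Hence h⁻¹(13) = 10.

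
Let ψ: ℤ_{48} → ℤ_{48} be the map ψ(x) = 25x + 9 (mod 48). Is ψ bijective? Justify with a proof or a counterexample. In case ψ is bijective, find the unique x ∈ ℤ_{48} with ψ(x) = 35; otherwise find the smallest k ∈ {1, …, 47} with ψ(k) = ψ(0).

26

If ψ(u) = ψ(v), then 25u ≡ 25v (mod 48). Because gcd(25, 48) = 1, we may cancel 25 to get u ≡ v (mod 48).
We now compute 25⁻¹ mod 48 explicitly. Euclid's algorithm: 48 = 1·25 + 23, 25 = 1·23 + 2, 23 = 11·2 + 1; back-substituting gives 1 = 25·25 − 13·48, so 25⁻¹ ≡ 25 (mod 48).
For any y ∈ ℤ_{48}, x = 25(y − 9) mod 48 satisfies ψ(x) = 25·25(y − 9) + 9 ≡ y (since 25·25 ≡ 1 mod 48). So every y has a preimage.
Therefore ψ is bijective.
Since ψ is bijective, we find ψ⁻¹(35): we need 25x ≡ 35 − 9 ≡ 26 (mod 48). Using 25⁻¹ = 25: x ≡ 25·26 = 650 = 13·48 + 26, so x = 26.
Check: ψ(26) = 25·26 + 9 = 659 = 13·48 + 35 ≡ 35 (mod 48).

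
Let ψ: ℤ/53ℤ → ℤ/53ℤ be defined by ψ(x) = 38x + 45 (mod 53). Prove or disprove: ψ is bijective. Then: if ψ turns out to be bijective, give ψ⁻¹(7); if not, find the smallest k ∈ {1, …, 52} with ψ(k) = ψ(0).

52

Suppose ψ(u) = ψ(v) in ℤ/53ℤ. Then 38u + 45 ≡ 38v + 45 (mod 53), hence 38(u − v) ≡ 0 (mod 53).
Since gcd(38, 53) = 1, 38 is invertible modulo 53, so u − v ≡ 0 (mod 53), i.e. u = v.
We now compute 38⁻¹ mod 53 explicitly. Euclid's algorithm: 53 = 1·38 + 15, 38 = 2·15 + 8, 15 = 1·8 + 7, 8 = 1·7 + 1; back-substituting gives 1 = 7·38 − 5·53, so 38⁻¹ ≡ 7 (mod 53).
For any y ∈ ℤ/53ℤ, x = 7(y − 45) mod 53 satisfies ψ(x) = 38·7(y − 45) + 45 ≡ y (since 38·7 ≡ 1 mod 53). So every y has a preimage.
Hence ψ is bijective.
Since ψ is bijective, we find ψ⁻¹(7): we need 38x ≡ 7 − 45 ≡ 15 (mod 53). Using 38⁻¹ = 7: x ≡ 7·15 = 105 = 1·53 + 52, so x = 52.
Check: ψ(52) = 38·52 + 45 = 2021 = 38·53 + 7 ≡ 7 (mod 53).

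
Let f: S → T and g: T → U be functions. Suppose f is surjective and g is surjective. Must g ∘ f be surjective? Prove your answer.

surjective

Let c ∈ U. Since g is surjective, there is b ∈ T with g(b) = c. Since f is surjective, there is a ∈ S with f(a) = b.
Then (g ∘ f)(a) = g(b) = c. So g ∘ f is surjective.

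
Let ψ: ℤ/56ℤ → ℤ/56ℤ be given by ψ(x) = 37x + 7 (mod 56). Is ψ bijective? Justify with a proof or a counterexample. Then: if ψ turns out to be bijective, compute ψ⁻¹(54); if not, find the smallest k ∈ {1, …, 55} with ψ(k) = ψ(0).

If ψ(x_1) = ψ(x_2), then 37x_1 ≡ 37x_2 (mod 56). Because gcd(37, 56) = 1, we may cancel 37 to get x_1 ≡ x_2 (mod 56).
We now compute 37⁻¹ mod 56 explicitly. Euclid's algorithm: 56 = 1·37 + 19, 37 = 1·19 + 18, 19 = 1·18 + 1; back-substituting gives 1 = 53·37 − 35·56, so 37⁻¹ ≡ 53 (mod 56).
For any y ∈ ℤ/56ℤ, x = 53(y − 7) mod 56 satisfies ψ(x) = 37·53(y − 7) + 7 ≡ y (since 37·53 ≡ 1 mod 56). So every y has a preimage.
So ψ is bijective.
Since ψ is bijective, we compute ψ⁻¹(54): solve 37x + 7 ≡ 54 (mod 56), i.e. 37x ≡ 47 (mod 56).
Multiplying by 37⁻¹ = 53 gives x ≡ 53·47 = 2491 = 44·56 + 27 ≡ 27 (mod 56).
Check: ψ(27) = 37·27 + 7 = 1006 = 17·56 + 54 ≡ 54 (mod 56).

27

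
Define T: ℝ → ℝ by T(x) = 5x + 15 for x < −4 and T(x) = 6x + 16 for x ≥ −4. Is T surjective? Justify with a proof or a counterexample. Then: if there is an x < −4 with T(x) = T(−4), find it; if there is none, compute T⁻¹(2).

Both pieces are strictly increasing (slopes 5 and 6), so each is injective on its own interval.
The left piece maps (−∞, −4) onto (−∞, −5); the right piece maps [−4, ∞) onto [−8, ∞).
The union (−∞, −5) ∪ [−8, ∞) covers ℝ, so T is surjective.
For the follow-up: the images overlap, so an x < −4 with T(x) = T(−4) exists. T(−4) = −8; solving 5x + 15 = −8 for x < −4 gives x = (−8 − 15)/5 = −23/5.

-23/5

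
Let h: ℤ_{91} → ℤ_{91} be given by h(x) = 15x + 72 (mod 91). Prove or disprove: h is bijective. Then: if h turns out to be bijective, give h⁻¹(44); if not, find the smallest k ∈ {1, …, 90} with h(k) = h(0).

By definition, injectivity means: for all x_1, x_2 in the domain, h(x_1) = h(x_2) implies x_1 = x_2.
Suppose h(x_1) = h(x_2) in ℤ_{91}. Then 15x_1 + 72 ≡ 15x_2 + 72 (mod 91), therefore 15(x_1 − x_2) ≡ 0 (mod 91).
Since gcd(15, 91) = 1, 15 is invertible modulo 91, hence x_1 − x_2 ≡ 0 (mod 91), i.e. x_1 = x_2.
We now compute 15⁻¹ mod 91 explicitly. Euclid's algorithm: 91 = 6·15 + 1; back-substituting gives 1 = 85·15 − 14·91, so 15⁻¹ ≡ 85 (mod 91).
For any y ∈ ℤ_{91}, x = 85(y − 72) mod 91 satisfies h(x) = 15·85(y − 72) + 72 ≡ y (since 15·85 ≡ 1 mod 91). So every y has a preimage.
Hence h is bijective.
Since h is bijective, we find h⁻¹(44): we need 15x ≡ 44 − 72 ≡ 63 (mod 91). Using 15⁻¹ = 85: x ≡ 85·63 = 5355 = 58·91 + 77, so x = 77.
Check: h(77) = 15·77 + 72 = 1227 = 13·91 + 44 ≡ 44 (mod 91).

77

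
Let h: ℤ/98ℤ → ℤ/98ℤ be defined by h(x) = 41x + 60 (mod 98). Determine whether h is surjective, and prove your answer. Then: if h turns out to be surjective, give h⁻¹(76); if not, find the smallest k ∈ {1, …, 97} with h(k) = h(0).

96

Since gcd(41, 98) = 1, 41 is invertible modulo 98. Euclid's algorithm: 98 = 2·41 + 16, 41 = 2·16 + 9, 16 = 1·9 + 7, 9 = 1·7 + 2, 7 = 3·2 + 1; back-substituting gives 1 = 55·41 − 23·98, so 41⁻¹ ≡ 55 (mod 98).
For any y ∈ ℤ/98ℤ, x = 55(y − 60) mod 98 satisfies h(x) = 41·55(y − 60) + 60 ≡ y (since 41·55 ≡ 1 mod 98). So every y has a preimage.
So h is surjective.
Since h is surjective, we compute h⁻¹(76): solve 41x + 60 ≡ 76 (mod 98), i.e. 41x ≡ 16 (mod 98).
Multiplying by 41⁻¹ = 55 gives x ≡ 55·16 = 880 = 8·98 + 96 ≡ 96 (mod 98).
Check: h(96) = 41·96 + 60 = 3996 = 40·98 + 76 ≡ 76 (mod 98).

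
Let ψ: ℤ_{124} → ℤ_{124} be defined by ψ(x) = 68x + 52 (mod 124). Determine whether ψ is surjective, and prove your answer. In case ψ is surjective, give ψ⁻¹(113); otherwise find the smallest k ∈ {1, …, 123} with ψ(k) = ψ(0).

Since gcd(68, 124) = 4, we have 68x ≡ 0 (mod 4) for all x, so ψ(x) ≡ 0 (mod 4).
But 1 ≢ 0 (mod 4), so 1 ∈ ℤ_{124} has no preimage. So ψ is not surjective.
Since ψ is not surjective, we find the least positive k with ψ(k) = ψ(0): this means 68k ≡ 0 (mod 124), i.e. 124 ∣ 68k. Since gcd(68, 124) = 4, dividing through by 4 this holds exactly when 31 ∣ 17k, and as gcd(17, 31) = 1, exactly when 31 ∣ k.
The smallest positive such k is 31.

31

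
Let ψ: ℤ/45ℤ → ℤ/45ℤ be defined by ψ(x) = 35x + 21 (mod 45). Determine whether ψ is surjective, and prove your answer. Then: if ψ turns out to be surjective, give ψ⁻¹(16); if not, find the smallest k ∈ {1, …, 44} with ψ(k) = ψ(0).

Since gcd(35, 45) = 5, we have 35x ≡ 0 (mod 5) for all x, so ψ(x) ≡ 1 (mod 5).
But 0 ≢ 1 (mod 5), so 0 ∈ ℤ/45ℤ has no preimage. So ψ is not surjective.
Since ψ is not surjective, we find the least positive k with ψ(k) = ψ(0): this means 35k ≡ 0 (mod 45), i.e. 45 ∣ 35k. Since gcd(35, 45) = 5, dividing through by 5 this holds exactly when 9 ∣ 7k, and as gcd(7, 9) = 1, exactly when 9 ∣ k.
The smallest positive such k is 9.

9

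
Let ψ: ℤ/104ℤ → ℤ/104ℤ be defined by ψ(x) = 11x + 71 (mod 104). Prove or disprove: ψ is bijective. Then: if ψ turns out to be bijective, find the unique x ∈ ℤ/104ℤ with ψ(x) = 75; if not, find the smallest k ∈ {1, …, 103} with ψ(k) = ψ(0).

76

Suppose ψ(s) = ψ(t) in ℤ/104ℤ. Then 11s + 71 ≡ 11t + 71 (mod 104), therefore 11(s − t) ≡ 0 (mod 104).
Since gcd(11, 104) = 1, 11 is invertible modulo 104, therefore s − t ≡ 0 (mod 104), i.e. s = t.
We now compute 11⁻¹ mod 104 explicitly. Euclid's algorithm: 104 = 9·11 + 5, 11 = 2·5 + 1; back-substituting gives 1 = 19·11 − 2·104, so 11⁻¹ ≡ 19 (mod 104).
Then y ↦ 19(y − 71) is a two-sided inverse to ψ, so every y ∈ ℤ/104ℤ has a preimage.
Hence ψ is bijective.
Since ψ is bijective, we find ψ⁻¹(75): we need 11x ≡ 75 − 71 ≡ 4 (mod 104). Using 11⁻¹ = 19: x ≡ 19·4 = 76, so x = 76.
Check: ψ(76) = 11·76 + 71 = 907 = 8·104 + 75 ≡ 75 (mod 104).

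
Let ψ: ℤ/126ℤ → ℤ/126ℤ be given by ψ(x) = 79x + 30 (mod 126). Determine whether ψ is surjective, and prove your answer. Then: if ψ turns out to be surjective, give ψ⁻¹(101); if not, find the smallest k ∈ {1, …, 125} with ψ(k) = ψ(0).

95

Since gcd(79, 126) = 1, 79 is invertible modulo 126. Euclid's algorithm: 126 = 1·79 + 47, 79 = 1·47 + 32, 47 = 1·32 + 15, 32 = 2·15 + 2, 15 = 7·2 + 1; back-substituting gives 1 = 67·79 − 42·126, so 79⁻¹ ≡ 67 (mod 126).
Then y ↦ 67(y − 30) is a two-sided inverse to ψ, so every y ∈ ℤ/126ℤ has a preimage.
Hence ψ is surjective.
Since ψ is surjective, we find ψ⁻¹(101): we need 79x ≡ 101 − 30 ≡ 71 (mod 126). Using 79⁻¹ = 67: x ≡ 67·71 = 4757 = 37·126 + 95, so x = 95.
Check: ψ(95) = 79·95 + 30 = 7535 = 59·126 + 101 ≡ 101 (mod 126).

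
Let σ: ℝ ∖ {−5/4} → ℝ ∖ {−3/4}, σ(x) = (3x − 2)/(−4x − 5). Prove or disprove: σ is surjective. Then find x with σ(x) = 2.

For any y ≠ −3/4, solving y(−4x − 5) = 3x − 2 for x gives a well-defined x ≠ −5/4. So σ is surjective.
Solving σ(x) = 2: cross-multiplying gives 3x − 2 = 2(−4x − 5), which rearranges to 11x = −8, so x = −8/11.

-8/11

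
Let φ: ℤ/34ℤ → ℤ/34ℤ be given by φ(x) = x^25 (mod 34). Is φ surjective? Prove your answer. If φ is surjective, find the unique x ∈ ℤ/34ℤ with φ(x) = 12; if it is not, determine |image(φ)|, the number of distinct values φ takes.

Computing x^25 mod 34 for each x (by repeated squaring, reducing mod 34 at every step), the values φ(0), φ(1), …, φ(33) are: 0, 1, 2, 31, 4, 29, 28, 27, 8, 9, 24, 23, 22, 13, 20, 15, 16, 17, 18, 19, 14, 21, 12, 11, 10, 25, 26, 7, 6, 5, 30, 3, 32, 33.
Every element of ℤ/34ℤ appears exactly once in this list, so φ is a bijection, and in particular surjective.
Since φ is surjective, we read off the preimage of 12 from the same table: φ(22) = 12, so φ⁻¹(12) = 22.

22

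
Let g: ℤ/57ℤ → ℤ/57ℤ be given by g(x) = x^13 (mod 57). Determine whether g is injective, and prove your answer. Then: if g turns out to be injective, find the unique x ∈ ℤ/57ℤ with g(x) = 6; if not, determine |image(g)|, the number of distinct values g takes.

Computing x^13 mod 57 for each x (by repeated squaring, reducing mod 57 at every step), the values g(0), g(1), …, g(56) are: 0, 1, 41, 33, 28, 17, 42, 7, 8, 6, 13, 11, 12, 34, 2, 48, 43, 35, 18, 19, 20, 3, 52, 47, 36, 4, 26, 27, 25, 32, 30, 31, 53, 21, 10, 5, 54, 37, 38, 39, 22, 14, 9, 55, 23, 45, 46, 44, 51, 49, 50, 15, 40, 29, 24, 16, 56.
Every element of ℤ/57ℤ appears exactly once in this list, so g is a bijection, and in particular injective.
Since g is injective, we read off the preimage of 6 from the same table: g(9) = 6, so g⁻¹(6) = 9.

9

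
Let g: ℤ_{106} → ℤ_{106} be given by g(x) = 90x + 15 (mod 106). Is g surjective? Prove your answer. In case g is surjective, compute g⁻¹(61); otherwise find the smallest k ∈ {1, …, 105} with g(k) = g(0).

By definition, g is surjective if every y in the codomain equals g(x) for some x in the domain.
Since gcd(90, 106) = 2, we have 90x ≡ 0 (mod 2) for all x, so g(x) ≡ 1 (mod 2).
But 0 ≢ 1 (mod 2), so 0 ∈ ℤ_{106} has no preimage. Hence g is not surjective.
Since g is not surjective, we find the least positive k with g(k) = g(0): this means 90k ≡ 0 (mod 106), i.e. 106 ∣ 90k. Since gcd(90, 106) = 2, dividing through by 2 this holds exactly when 53 ∣ 45k, and as gcd(45, 53) = 1, exactly when 53 ∣ k.
The smallest positive such k is 53.

53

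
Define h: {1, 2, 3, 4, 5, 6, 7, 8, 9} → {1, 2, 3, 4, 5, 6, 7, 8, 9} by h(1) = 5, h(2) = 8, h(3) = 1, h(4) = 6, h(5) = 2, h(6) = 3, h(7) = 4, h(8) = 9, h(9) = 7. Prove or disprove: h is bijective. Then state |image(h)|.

The values 5, 8, 1, 6, 2, 3, 4, 9, 7 are a permutation of {1, 2, 3, 4, 5, 6, 7, 8, 9}: each element appears exactly once.
So h is injective and surjective, hence bijective.
The image of h is {1, 2, 3, 4, 5, 6, 7, 8, 9}, which has 9 elements.

9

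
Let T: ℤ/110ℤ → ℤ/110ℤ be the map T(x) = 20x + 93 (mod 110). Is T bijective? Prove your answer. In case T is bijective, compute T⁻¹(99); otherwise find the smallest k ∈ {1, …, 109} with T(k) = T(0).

11

Recall that injectivity means: for all x_1, x_2 in the domain, T(x_1) = T(x_2) implies x_1 = x_2.
We have gcd(20, 110) = 10 > 1. Taking x_1 = 0 and x_2 = 11: T(0) = 93 and T(11) = 20·11 + 93 = 313 ≡ 93 (mod 110).
So T(0) = T(11) while 0 ≠ 11, so T is not injective, hence not bijective.
Since T is not bijective, we find the least positive k with T(k) = T(0): this means 20k ≡ 0 (mod 110), i.e. 110 ∣ 20k. Since gcd(20, 110) = 10, dividing through by 10 this holds exactly when 11 ∣ 2k, and as gcd(2, 11) = 1, exactly when 11 ∣ k.
The smallest positive such k is 11.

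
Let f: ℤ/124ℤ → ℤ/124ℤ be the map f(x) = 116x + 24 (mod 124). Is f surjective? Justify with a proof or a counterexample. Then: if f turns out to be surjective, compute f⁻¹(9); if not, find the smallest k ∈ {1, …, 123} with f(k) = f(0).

31

Since gcd(116, 124) = 4, we have 116x ≡ 0 (mod 4) for all x, so f(x) ≡ 0 (mod 4).
But 1 ≢ 0 (mod 4), so 1 ∈ ℤ/124ℤ has no preimage. Thus f is not surjective.
Since f is not surjective, we find the least positive k with f(k) = f(0): this means 116k ≡ 0 (mod 124), i.e. 124 ∣ 116k. Since gcd(116, 124) = 4, dividing through by 4 this holds exactly when 31 ∣ 29k, and as gcd(29, 31) = 1, exactly when 31 ∣ k.
The smallest positive such k is 31.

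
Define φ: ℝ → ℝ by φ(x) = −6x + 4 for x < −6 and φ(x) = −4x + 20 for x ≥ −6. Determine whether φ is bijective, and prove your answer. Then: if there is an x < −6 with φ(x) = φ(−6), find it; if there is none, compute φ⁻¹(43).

-20/3

Both pieces are strictly decreasing (slopes −6 and −4), so each is injective on its own interval.
The left piece maps (−∞, −6) onto (40, ∞); the right piece maps [−6, ∞) onto (−∞, 44].
These images overlap. In particular φ(−6) = 44 (right piece), and solving −6x + 4 = 44 on the left piece gives x = −20/3 < −6.
So φ(−20/3) = φ(−6) with −20/3 ≠ −6, and φ is not injective, hence not bijective. This x = −20/3 is the requested value below −6.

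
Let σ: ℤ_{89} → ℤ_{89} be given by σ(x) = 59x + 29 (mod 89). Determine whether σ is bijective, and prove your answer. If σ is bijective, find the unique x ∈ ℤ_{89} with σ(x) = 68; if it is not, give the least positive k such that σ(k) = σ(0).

If σ(a) = σ(b), then 59a ≡ 59b (mod 89). Because gcd(59, 89) = 1, we may cancel 59 to get a ≡ b (mod 89).
We now compute 59⁻¹ mod 89 explicitly. Euclid's algorithm: 89 = 1·59 + 30, 59 = 1·30 + 29, 30 = 1·29 + 1; back-substituting gives 1 = 86·59 − 57·89, so 59⁻¹ ≡ 86 (mod 89).
For any y ∈ ℤ_{89}, x = 86(y − 29) mod 89 satisfies σ(x) = 59·86(y − 29) + 29 ≡ y (since 59·86 ≡ 1 mod 89). So every y has a preimage.
Hence σ is bijective.
Since σ is bijective, we compute σ⁻¹(68): solve 59x + 29 ≡ 68 (mod 89), i.e. 59x ≡ 39 (mod 89).
Multiplying by 59⁻¹ = 86 gives x ≡ 86·39 = 3354 = 37·89 + 61 ≡ 61 (mod 89).
Check: σ(61) = 59·61 + 29 = 3628 = 40·89 + 68 ≡ 68 (mod 89).

61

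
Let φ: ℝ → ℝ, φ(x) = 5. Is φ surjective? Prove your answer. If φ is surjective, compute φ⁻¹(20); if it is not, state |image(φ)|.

φ(x) = 5 for all x, so 6 has no preimage and φ is not surjective.
Since φ is not surjective, we state |image(φ)|: the image of φ is {5}, which has 1 element.

1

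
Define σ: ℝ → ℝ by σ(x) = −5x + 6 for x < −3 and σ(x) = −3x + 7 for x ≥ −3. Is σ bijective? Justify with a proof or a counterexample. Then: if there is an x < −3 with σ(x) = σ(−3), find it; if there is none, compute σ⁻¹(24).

-18/5

Both pieces are strictly decreasing (slopes −5 and −3), so each is injective on its own interval.
The left piece maps (−∞, −3) onto (21, ∞); the right piece maps [−3, ∞) onto (−∞, 16].
The images leave a gap (21 has no preimage), so σ is not surjective, hence not bijective.
Because the two images are disjoint, no x < −3 has σ(x) = σ(−3), so we compute σ⁻¹(24): 24 lies in (21, ∞), so solve −5x + 6 = 24: x = (24 − 6)/(−5) = −18/5.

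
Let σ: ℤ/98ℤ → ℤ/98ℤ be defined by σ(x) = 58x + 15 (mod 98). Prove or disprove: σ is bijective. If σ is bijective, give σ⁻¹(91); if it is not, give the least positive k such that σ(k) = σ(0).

49

We have gcd(58, 98) = 2 > 1. Taking x_1 = 0 and x_2 = 49: σ(0) = 15 and σ(49) = 58·49 + 15 = 2857 ≡ 15 (mod 98).
So σ(0) = σ(49) while 0 ≠ 49, thus σ is not injective, hence not bijective.
Since σ is not bijective, we find the least positive k with σ(k) = σ(0): this means 58k ≡ 0 (mod 98), i.e. 98 ∣ 58k. Since gcd(58, 98) = 2, dividing through by 2 this holds exactly when 49 ∣ 29k, and as gcd(29, 49) = 1, exactly when 49 ∣ k.
The smallest positive such k is 49.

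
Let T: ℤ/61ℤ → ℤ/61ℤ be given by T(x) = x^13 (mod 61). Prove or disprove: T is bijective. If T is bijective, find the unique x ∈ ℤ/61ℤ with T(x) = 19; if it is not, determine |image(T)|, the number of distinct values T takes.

Since 61 is prime, the nonzero elements of ℤ/61ℤ form a cyclic group of order 60.
As gcd(13, 60) = 1, raising to the 13th power is a bijection on this group: if a^13 ≡ b^13 then (ab^{−1})^13 = 1, and the only element of order dividing gcd(13, 60) = 1 is 1, so a = b.
With T(0) = 0 this makes T injective on all of ℤ/61ℤ, hence bijective (finite equal-size domain and codomain). In particular T is bijective.
Since T is bijective, we find the preimage of 19. The inverse of x ↦ x^13 on (ℤ/61ℤ)^× is x ↦ x^37, because 13·37 = 481 = 8·60 + 1 ≡ 1 (mod 60) and x^{60} = 1 for x ≠ 0 (Fermat). So T⁻¹(19) = 19^37 mod 61.
Repeated squaring mod 61: 19^1 ≡ 19, 19^2 ≡ 19² = 361 ≡ 56, 19^4 ≡ 56² = 3136 ≡ 25, 19^8 ≡ 25² = 625 ≡ 15, 19^16 ≡ 15² = 225 ≡ 42, 19^32 ≡ 42² = 1764 ≡ 56. Since 37 = 32 + 4 + 1, 19^37 ≡ 56·25·19: 56·25 = 1400 ≡ 58, then 58·19 = 1102 ≡ 4. So 19^37 ≡ 4 (mod 61).
Hence T⁻¹(19) = 4.

4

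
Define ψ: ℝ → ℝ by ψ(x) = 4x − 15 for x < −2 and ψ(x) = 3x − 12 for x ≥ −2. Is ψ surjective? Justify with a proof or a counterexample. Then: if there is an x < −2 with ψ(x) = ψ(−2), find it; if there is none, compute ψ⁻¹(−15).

Both pieces are strictly increasing (slopes 4 and 3), so each is injective on its own interval.
The left piece maps (−∞, −2) onto (−∞, −23); the right piece maps [−2, ∞) onto [−18, ∞).
The union (−∞, −23) ∪ [−18, ∞) omits the interval between −23 and −18; in particular −23 has no preimage. So ψ is not surjective.
Because the two images are disjoint, no x < −2 has ψ(x) = ψ(−2), so we compute ψ⁻¹(−15): −15 lies in [−18, ∞), so solve 3x − 12 = −15: x = (−15 + 12)/3 = −1.

-1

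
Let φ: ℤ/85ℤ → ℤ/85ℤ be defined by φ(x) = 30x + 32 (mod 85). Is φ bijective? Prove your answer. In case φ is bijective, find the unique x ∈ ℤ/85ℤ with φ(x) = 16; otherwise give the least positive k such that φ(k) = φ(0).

Recall that injectivity means: for all s, t in the domain, φ(s) = φ(t) implies s = t.
We have gcd(30, 85) = 5 > 1. Taking s = 0 and t = 17: φ(0) = 32 and φ(17) = 30·17 + 32 = 542 ≡ 32 (mod 85).
So φ(0) = φ(17) while 0 ≠ 17, hence φ is not injective, hence not bijective.
Since φ is not bijective, we find the least positive k with φ(k) = φ(0): this means 30k ≡ 0 (mod 85), i.e. 85 ∣ 30k. Since gcd(30, 85) = 5, dividing through by 5 this holds exactly when 17 ∣ 6k, and as gcd(6, 17) = 1, exactly when 17 ∣ k.
The smallest positive such k is 17.

17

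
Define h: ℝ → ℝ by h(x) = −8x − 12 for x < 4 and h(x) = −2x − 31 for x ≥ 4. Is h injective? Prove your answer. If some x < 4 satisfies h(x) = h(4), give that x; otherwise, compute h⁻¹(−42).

Both pieces are strictly decreasing (slopes −8 and −2), so each is injective on its own interval.
The left piece maps (−∞, 4) onto (−44, ∞); the right piece maps [4, ∞) onto (−∞, −39].
These images overlap. In particular h(4) = −39 (right piece), and solving −8x − 12 = −39 on the left piece gives x = 27/8 < 4.
So h(27/8) = h(4) with 27/8 ≠ 4, and h is not injective. This x = 27/8 is the requested value below 4.

27/8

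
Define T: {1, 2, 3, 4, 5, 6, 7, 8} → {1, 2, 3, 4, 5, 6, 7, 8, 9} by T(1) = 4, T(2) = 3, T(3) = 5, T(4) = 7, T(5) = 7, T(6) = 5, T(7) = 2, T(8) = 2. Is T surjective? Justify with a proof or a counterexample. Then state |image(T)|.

5

No element maps to 1, so T is not surjective.
The image of T is {2, 3, 4, 5, 7}, which has 5 elements.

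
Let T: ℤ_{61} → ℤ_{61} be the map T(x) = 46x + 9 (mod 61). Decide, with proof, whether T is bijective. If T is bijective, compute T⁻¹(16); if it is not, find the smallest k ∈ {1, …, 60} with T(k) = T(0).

If T(x_1) = T(x_2), then 46x_1 ≡ 46x_2 (mod 61). Because gcd(46, 61) = 1, we may cancel 46 to get x_1 ≡ x_2 (mod 61).
We now compute 46⁻¹ mod 61 explicitly. Euclid's algorithm: 61 = 1·46 + 15, 46 = 3·15 + 1; back-substituting gives 1 = 4·46 − 3·61, so 46⁻¹ ≡ 4 (mod 61).
For any y ∈ ℤ_{61}, x = 4(y − 9) mod 61 satisfies T(x) = 46·4(y − 9) + 9 ≡ y (since 46·4 ≡ 1 mod 61). So every y has a preimage.
Thus T is bijective.
Since T is bijective, we compute T⁻¹(16): solve 46x + 9 ≡ 16 (mod 61), i.e. 46x ≡ 7 (mod 61).
Multiplying by 46⁻¹ = 4 gives x ≡ 4·7 = 28 ≡ 28 (mod 61).
Check: T(28) = 46·28 + 9 = 1297 = 21·61 + 16 ≡ 16 (mod 61).

28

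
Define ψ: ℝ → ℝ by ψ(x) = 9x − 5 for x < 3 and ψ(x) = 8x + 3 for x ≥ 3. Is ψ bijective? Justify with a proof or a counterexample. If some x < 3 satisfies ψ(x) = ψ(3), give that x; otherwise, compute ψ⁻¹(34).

Both pieces are strictly increasing (slopes 9 and 8), so each is injective on its own interval.
The left piece maps (−∞, 3) onto (−∞, 22); the right piece maps [3, ∞) onto [27, ∞).
The images leave a gap (22 has no preimage), so ψ is not surjective, hence not bijective.
Because the two images are disjoint, no x < 3 has ψ(x) = ψ(3), so we compute ψ⁻¹(34): 34 lies in [27, ∞), so solve 8x + 3 = 34: x = (34 − 3)/8 = 31/8.

31/8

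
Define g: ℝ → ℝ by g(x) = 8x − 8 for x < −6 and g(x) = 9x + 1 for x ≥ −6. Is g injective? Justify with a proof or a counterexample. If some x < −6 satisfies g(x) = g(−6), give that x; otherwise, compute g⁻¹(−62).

Both pieces are strictly increasing (slopes 8 and 9), so each is injective on its own interval.
The left piece maps (−∞, −6) onto (−∞, −56); the right piece maps [−6, ∞) onto [−53, ∞).
These images are disjoint, so no value is attained by both pieces. Thus g is injective.
Because the two images are disjoint, no x < −6 has g(x) = g(−6), so we compute g⁻¹(−62): −62 lies in (−∞, −56), so solve 8x − 8 = −62: x = (−62 + 8)/8 = −27/4.

-27/4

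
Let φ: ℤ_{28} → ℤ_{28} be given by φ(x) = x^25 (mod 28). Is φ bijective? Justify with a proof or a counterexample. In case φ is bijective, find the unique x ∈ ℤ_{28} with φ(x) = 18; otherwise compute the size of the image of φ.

φ(0) = 0^25 = 0.
φ(14): Repeated squaring mod 28: 14^1 ≡ 14, 14^2 ≡ 14² = 196 ≡ 0, 14^4 ≡ 0² = 0, 14^8 ≡ 0² = 0, 14^16 ≡ 0² = 0. Since 25 = 16 + 8 + 1, 14^25 ≡ 0·0·14: 0·0 = 0, then 0·14 = 0. So 14^25 ≡ 0 (mod 28).
So φ(0) = φ(14) = 0 while 0 ≠ 14, thus φ is not injective, hence not bijective.
Since φ is not bijective, we determine |image(φ)|. Computing x^25 mod 28 for each x (by repeated squaring, reducing mod 28 at every step), the values φ(0), φ(1), …, φ(27) are: 0, 1, 16, 3, 4, 5, 20, 7, 8, 9, 24, 11, 12, 13, 0, 15, 16, 17, 4, 19, 20, 21, 8, 23, 24, 25, 12, 27.
The distinct values are {0, 1, 3, 4, 5, 7, 8, 9, 11, 12, 13, 15, 16, 17, 19, 20, 21, 23, 24, 25, 27}; there are 21 of them.

21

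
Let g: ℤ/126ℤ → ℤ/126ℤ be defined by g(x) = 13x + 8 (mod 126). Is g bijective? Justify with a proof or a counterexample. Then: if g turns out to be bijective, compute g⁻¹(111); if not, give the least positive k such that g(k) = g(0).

37

Recall that g is injective when g(x_1) = g(x_2) forces x_1 = x_2.
If g(x_1) = g(x_2), then 13x_1 ≡ 13x_2 (mod 126). Because gcd(13, 126) = 1, we may cancel 13 to get x_1 ≡ x_2 (mod 126).
We now compute 13⁻¹ mod 126 explicitly. Euclid's algorithm: 126 = 9·13 + 9, 13 = 1·9 + 4, 9 = 2·4 + 1; back-substituting gives 1 = 97·13 − 10·126, so 13⁻¹ ≡ 97 (mod 126).
Then y ↦ 97(y − 8) is a two-sided inverse to g, so every y ∈ ℤ/126ℤ has a preimage.
Hence g is bijective.
Since g is bijective, we compute g⁻¹(111): solve 13x + 8 ≡ 111 (mod 126), i.e. 13x ≡ 103 (mod 126).
Multiplying by 13⁻¹ = 97 gives x ≡ 97·103 = 9991 = 79·126 + 37 ≡ 37 (mod 126).
Check: g(37) = 13·37 + 8 = 489 = 3·126 + 111 ≡ 111 (mod 126).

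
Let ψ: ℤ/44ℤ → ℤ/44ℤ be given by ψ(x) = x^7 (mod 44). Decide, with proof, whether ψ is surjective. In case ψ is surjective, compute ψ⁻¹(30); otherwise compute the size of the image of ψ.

ψ(0) = 0^7 = 0.
ψ(22): Repeated squaring mod 44: 22^1 ≡ 22, 22^2 ≡ 22² = 484 ≡ 0, 22^4 ≡ 0² = 0. Since 7 = 4 + 2 + 1, 22^7 ≡ 0·0·22: 0·0 = 0, then 0·22 = 0. So 22^7 ≡ 0 (mod 44).
So ψ(0) = ψ(22) = 0 while 0 ≠ 22, therefore ψ is not injective.
A non-injective map from the 44-element set ℤ/44ℤ to itself takes at most 43 distinct values, so it cannot be surjective. Hence ψ is not surjective.
Since ψ is not surjective, we determine |image(ψ)|. Computing x^7 mod 44 for each x (by repeated squaring, reducing mod 44 at every step), the values ψ(0), ψ(1), …, ψ(43) are: 0, 1, 40, 31, 16, 25, 8, 39, 24, 37, 32, 11, 12, 29, 20, 27, 36, 41, 28, 35, 4, 21, 0, 23, 40, 9, 16, 3, 8, 17, 24, 15, 32, 33, 12, 7, 20, 5, 36, 19, 28, 13, 4, 43.
The distinct values are {0, 1, 3, 4, 5, 7, 8, 9, 11, 12, 13, 15, 16, 17, 19, 20, 21, 23, 24, 25, 27, 28, 29, 31, 32, 33, 35, 36, 37, 39, 40, 41, 43}; there are 33 of them.

33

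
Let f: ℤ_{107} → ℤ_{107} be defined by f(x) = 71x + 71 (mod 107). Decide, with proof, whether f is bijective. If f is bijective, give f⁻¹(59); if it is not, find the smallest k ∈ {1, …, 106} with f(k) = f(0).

If f(x_1) = f(x_2), then 71x_1 ≡ 71x_2 (mod 107). Because gcd(71, 107) = 1, we may cancel 71 to get x_1 ≡ x_2 (mod 107).
We now compute 71⁻¹ mod 107 explicitly. Euclid's algorithm: 107 = 1·71 + 36, 71 = 1·36 + 35, 36 = 1·35 + 1; back-substituting gives 1 = 104·71 − 69·107, so 71⁻¹ ≡ 104 (mod 107).
For any y ∈ ℤ_{107}, x = 104(y − 71) mod 107 satisfies f(x) = 71·104(y − 71) + 71 ≡ y (since 71·104 ≡ 1 mod 107). So every y has a preimage.
So f is bijective.
Since f is bijective, we compute f⁻¹(59): solve 71x + 71 ≡ 59 (mod 107), i.e. 71x ≡ 95 (mod 107).
Multiplying by 71⁻¹ = 104 gives x ≡ 104·95 = 9880 = 92·107 + 36 ≡ 36 (mod 107).
Check: f(36) = 71·36 + 71 = 2627 = 24·107 + 59 ≡ 59 (mod 107).

36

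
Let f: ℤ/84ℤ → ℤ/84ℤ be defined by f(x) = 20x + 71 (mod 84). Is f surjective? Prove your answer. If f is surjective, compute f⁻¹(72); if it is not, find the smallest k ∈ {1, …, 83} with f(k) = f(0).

By definition, surjectivity means every element of the codomain has a preimage under f.
Since gcd(20, 84) = 4, we have 20x ≡ 0 (mod 4) for all x, so f(x) ≡ 3 (mod 4).
But 0 ≢ 3 (mod 4), so 0 ∈ ℤ/84ℤ has no preimage. So f is not surjective.
Since f is not surjective, we find the least positive k with f(k) = f(0): this means 20k ≡ 0 (mod 84), i.e. 84 ∣ 20k. Since gcd(20, 84) = 4, dividing through by 4 this holds exactly when 21 ∣ 5k, and as gcd(5, 21) = 1, exactly when 21 ∣ k.
The smallest positive such k is 21.

21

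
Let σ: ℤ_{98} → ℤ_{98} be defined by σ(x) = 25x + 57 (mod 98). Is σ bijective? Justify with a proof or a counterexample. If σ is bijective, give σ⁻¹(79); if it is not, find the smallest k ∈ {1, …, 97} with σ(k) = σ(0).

If σ(s) = σ(t), then 25s ≡ 25t (mod 98). Because gcd(25, 98) = 1, we may cancel 25 to get s ≡ t (mod 98).
We now compute 25⁻¹ mod 98 explicitly. Euclid's algorithm: 98 = 3·25 + 23, 25 = 1·23 + 2, 23 = 11·2 + 1; back-substituting gives 1 = 51·25 − 13·98, so 25⁻¹ ≡ 51 (mod 98).
For any y ∈ ℤ_{98}, x = 51(y − 57) mod 98 satisfies σ(x) = 25·51(y − 57) + 57 ≡ y (since 25·51 ≡ 1 mod 98). So every y has a preimage.
So σ is bijective.
Since σ is bijective, we find σ⁻¹(79): we need 25x ≡ 79 − 57 ≡ 22 (mod 98). Using 25⁻¹ = 51: x ≡ 51·22 = 1122 = 11·98 + 44, so x = 44.
Check: σ(44) = 25·44 + 57 = 1157 = 11·98 + 79 ≡ 79 (mod 98).

44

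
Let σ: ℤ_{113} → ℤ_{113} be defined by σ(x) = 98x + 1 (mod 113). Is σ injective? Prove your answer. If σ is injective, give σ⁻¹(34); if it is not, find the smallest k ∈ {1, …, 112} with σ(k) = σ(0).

Suppose σ(x_1) = σ(x_2) in ℤ_{113}. Then 98x_1 + 1 ≡ 98x_2 + 1 (mod 113), therefore 98(x_1 − x_2) ≡ 0 (mod 113).
Since gcd(98, 113) = 1, 98 is invertible modulo 113, so x_1 − x_2 ≡ 0 (mod 113), i.e. x_1 = x_2.
So σ is injective.
We now compute 98⁻¹ mod 113 explicitly. Euclid's algorithm: 113 = 1·98 + 15, 98 = 6·15 + 8, 15 = 1·8 + 7, 8 = 1·7 + 1; back-substituting gives 1 = 15·98 − 13·113, so 98⁻¹ ≡ 15 (mod 113).
Since σ is injective, we compute σ⁻¹(34): solve 98x + 1 ≡ 34 (mod 113), i.e. 98x ≡ 33 (mod 113).
Multiplying by 98⁻¹ = 15 gives x ≡ 15·33 = 495 = 4·113 + 43 ≡ 43 (mod 113).
Check: σ(43) = 98·43 + 1 = 4215 = 37·113 + 34 ≡ 34 (mod 113).

43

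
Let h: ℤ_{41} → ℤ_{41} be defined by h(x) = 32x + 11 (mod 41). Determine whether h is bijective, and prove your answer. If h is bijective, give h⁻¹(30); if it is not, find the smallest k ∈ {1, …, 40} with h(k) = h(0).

7

Suppose h(x_1) = h(x_2) in ℤ_{41}. Then 32x_1 + 11 ≡ 32x_2 + 11 (mod 41), therefore 32(x_1 − x_2) ≡ 0 (mod 41).
Since gcd(32, 41) = 1, 32 is invertible modulo 41, thus x_1 − x_2 ≡ 0 (mod 41), i.e. x_1 = x_2.
We now compute 32⁻¹ mod 41 explicitly. Euclid's algorithm: 41 = 1·32 + 9, 32 = 3·9 + 5, 9 = 1·5 + 4, 5 = 1·4 + 1; back-substituting gives 1 = 9·32 − 7·41, so 32⁻¹ ≡ 9 (mod 41).
For any y ∈ ℤ_{41}, x = 9(y − 11) mod 41 satisfies h(x) = 32·9(y − 11) + 11 ≡ y (since 32·9 ≡ 1 mod 41). So every y has a preimage.
Therefore h is bijective.
Since h is bijective, we compute h⁻¹(30): solve 32x + 11 ≡ 30 (mod 41), i.e. 32x ≡ 19 (mod 41).
Multiplying by 32⁻¹ = 9 gives x ≡ 9·19 = 171 = 4·41 + 7 ≡ 7 (mod 41).
Check: h(7) = 32·7 + 11 = 235 = 5·41 + 30 ≡ 30 (mod 41).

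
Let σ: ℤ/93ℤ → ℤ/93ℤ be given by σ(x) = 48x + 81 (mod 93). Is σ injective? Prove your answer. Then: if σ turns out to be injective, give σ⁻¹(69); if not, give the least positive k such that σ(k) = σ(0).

Recall: σ is injective when σ(s) = σ(t) forces s = t.
We have gcd(48, 93) = 3 > 1. Taking s = 0 and t = 31: σ(0) = 81 and σ(31) = 48·31 + 81 = 1569 ≡ 81 (mod 93).
So σ(0) = σ(31) while 0 ≠ 31, hence σ is not injective.
Since σ is not injective, we find the least positive k with σ(k) = σ(0): this means 48k ≡ 0 (mod 93), i.e. 93 ∣ 48k. Since gcd(48, 93) = 3, dividing through by 3 this holds exactly when 31 ∣ 16k, and as gcd(16, 31) = 1, exactly when 31 ∣ k.
The smallest positive such k is 31.

31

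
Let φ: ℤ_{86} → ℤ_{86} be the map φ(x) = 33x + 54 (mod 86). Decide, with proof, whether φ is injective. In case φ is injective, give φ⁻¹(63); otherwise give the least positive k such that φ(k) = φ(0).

If φ(s) = φ(t), then 33s ≡ 33t (mod 86). Because gcd(33, 86) = 1, we may cancel 33 to get s ≡ t (mod 86).
Hence φ is injective.
We now compute 33⁻¹ mod 86 explicitly. Euclid's algorithm: 86 = 2·33 + 20, 33 = 1·20 + 13, 20 = 1·13 + 7, 13 = 1·7 + 6, 7 = 1·6 + 1; back-substituting gives 1 = 73·33 − 28·86, so 33⁻¹ ≡ 73 (mod 86).
Since φ is injective, we compute φ⁻¹(63): solve 33x + 54 ≡ 63 (mod 86), i.e. 33x ≡ 9 (mod 86).
Multiplying by 33⁻¹ = 73 gives x ≡ 73·9 = 657 = 7·86 + 55 ≡ 55 (mod 86).
Check: φ(55) = 33·55 + 54 = 1869 = 21·86 + 63 ≡ 63 (mod 86).

55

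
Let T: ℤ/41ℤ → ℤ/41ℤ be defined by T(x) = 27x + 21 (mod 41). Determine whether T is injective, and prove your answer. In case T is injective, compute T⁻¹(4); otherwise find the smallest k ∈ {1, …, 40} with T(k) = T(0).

10

By definition, T is injective when T(x_1) = T(x_2) forces x_1 = x_2.
If T(x_1) = T(x_2), then 27x_1 ≡ 27x_2 (mod 41). Because gcd(27, 41) = 1, we may cancel 27 to get x_1 ≡ x_2 (mod 41).
Hence T is injective.
We now compute 27⁻¹ mod 41 explicitly. Euclid's algorithm: 41 = 1·27 + 14, 27 = 1·14 + 13, 14 = 1·13 + 1; back-substituting gives 1 = 38·27 − 25·41, so 27⁻¹ ≡ 38 (mod 41).
Since T is injective, we compute T⁻¹(4): solve 27x + 21 ≡ 4 (mod 41), i.e. 27x ≡ 24 (mod 41).
Multiplying by 27⁻¹ = 38 gives x ≡ 38·24 = 912 = 22·41 + 10 ≡ 10 (mod 41).
Check: T(10) = 27·10 + 21 = 291 = 7·41 + 4 ≡ 4 (mod 41).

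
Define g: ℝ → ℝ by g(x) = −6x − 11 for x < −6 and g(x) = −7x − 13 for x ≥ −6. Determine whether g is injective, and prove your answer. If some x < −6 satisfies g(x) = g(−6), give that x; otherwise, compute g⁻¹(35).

Both pieces are strictly decreasing (slopes −6 and −7), so each is injective on its own interval.
The left piece maps (−∞, −6) onto (25, ∞); the right piece maps [−6, ∞) onto (−∞, 29].
These images overlap. In particular g(−6) = 29 (right piece), and solving −6x − 11 = 29 on the left piece gives x = −20/3 < −6.
So g(−20/3) = g(−6) with −20/3 ≠ −6, and g is not injective. This x = −20/3 is the requested value below −6.

-20/3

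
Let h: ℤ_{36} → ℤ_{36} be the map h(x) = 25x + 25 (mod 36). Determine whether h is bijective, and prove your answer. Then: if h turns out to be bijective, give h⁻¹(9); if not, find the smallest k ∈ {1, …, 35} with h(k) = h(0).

By definition, h is injective if h(u) = h(v) implies u = v.
If h(u) = h(v), then 25u ≡ 25v (mod 36). Because gcd(25, 36) = 1, we may cancel 25 to get u ≡ v (mod 36).
We now compute 25⁻¹ mod 36 explicitly. Euclid's algorithm: 36 = 1·25 + 11, 25 = 2·11 + 3, 11 = 3·3 + 2, 3 = 1·2 + 1; back-substituting gives 1 = 13·25 − 9·36, so 25⁻¹ ≡ 13 (mod 36).
For any y ∈ ℤ_{36}, x = 13(y − 25) mod 36 satisfies h(x) = 25·13(y − 25) + 25 ≡ y (since 25·13 ≡ 1 mod 36). So every y has a preimage.
Thus h is bijective.
Since h is bijective, we compute h⁻¹(9): solve 25x + 25 ≡ 9 (mod 36), i.e. 25x ≡ 20 (mod 36).
Multiplying by 25⁻¹ = 13 gives x ≡ 13·20 = 260 = 7·36 + 8 ≡ 8 (mod 36).
Check: h(8) = 25·8 + 25 = 225 = 6·36 + 9 ≡ 9 (mod 36).

8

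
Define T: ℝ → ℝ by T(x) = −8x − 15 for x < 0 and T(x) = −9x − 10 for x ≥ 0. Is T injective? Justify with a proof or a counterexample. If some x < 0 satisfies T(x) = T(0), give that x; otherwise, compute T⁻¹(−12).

Both pieces are strictly decreasing (slopes −8 and −9), so each is injective on its own interval.
The left piece maps (−∞, 0) onto (−15, ∞); the right piece maps [0, ∞) onto (−∞, −10].
These images overlap. In particular T(0) = −10 (right piece), and solving −8x − 15 = −10 on the left piece gives x = −5/8 < 0.
So T(−5/8) = T(0) with −5/8 ≠ 0, and T is not injective. This x = −5/8 is the requested value below 0.

-5/8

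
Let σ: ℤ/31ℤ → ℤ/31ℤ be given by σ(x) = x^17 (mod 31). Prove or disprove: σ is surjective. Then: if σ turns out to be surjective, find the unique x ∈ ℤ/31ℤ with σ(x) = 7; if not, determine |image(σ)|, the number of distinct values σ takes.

10

Since 31 is prime, the nonzero elements of ℤ/31ℤ form a cyclic group of order 30.
As gcd(17, 30) = 1, raising to the 17th power is a bijection on this group: if a^17 ≡ b^17 then (ab^{−1})^17 = 1, and the only element of order dividing gcd(17, 30) = 1 is 1, so a = b.
With σ(0) = 0 this makes σ injective on all of ℤ/31ℤ, hence bijective (finite equal-size domain and codomain). In particular σ is surjective.
Since σ is surjective, we find the preimage of 7. The inverse of x ↦ x^17 on (ℤ/31ℤ)^× is x ↦ x^23, because 17·23 = 391 = 13·30 + 1 ≡ 1 (mod 30) and x^{30} = 1 for x ≠ 0 (Fermat). So σ⁻¹(7) = 7^23 mod 31.
Repeated squaring mod 31: 7^1 ≡ 7, 7^2 ≡ 7² = 49 ≡ 18, 7^4 ≡ 18² = 324 ≡ 14, 7^8 ≡ 14² = 196 ≡ 10, 7^16 ≡ 10² = 100 ≡ 7. Since 23 = 16 + 4 + 2 + 1, 7^23 ≡ 7·14·18·7: 7·14 = 98 ≡ 5, then 5·18 = 90 ≡ 28, then 28·7 = 196 ≡ 10. So 7^23 ≡ 10 (mod 31).
Hence σ⁻¹(7) = 10.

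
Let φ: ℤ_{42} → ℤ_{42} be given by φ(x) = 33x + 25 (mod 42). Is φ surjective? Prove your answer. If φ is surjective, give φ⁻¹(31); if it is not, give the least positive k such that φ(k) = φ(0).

14

Since gcd(33, 42) = 3, we have 33x ≡ 0 (mod 3) for all x, so φ(x) ≡ 1 (mod 3).
But 0 ≢ 1 (mod 3), so 0 ∈ ℤ_{42} has no preimage. Hence φ is not surjective.
Since φ is not surjective, we find the least positive k with φ(k) = φ(0): this means 33k ≡ 0 (mod 42), i.e. 42 ∣ 33k. Since gcd(33, 42) = 3, dividing through by 3 this holds exactly when 14 ∣ 11k, and as gcd(11, 14) = 1, exactly when 14 ∣ k.
The smallest positive such k is 14.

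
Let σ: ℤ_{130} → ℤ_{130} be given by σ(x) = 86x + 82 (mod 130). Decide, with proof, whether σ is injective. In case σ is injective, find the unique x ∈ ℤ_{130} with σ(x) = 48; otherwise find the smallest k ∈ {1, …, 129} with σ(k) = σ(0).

We have gcd(86, 130) = 2 > 1. Taking s = 0 and t = 65: σ(0) = 82 and σ(65) = 86·65 + 82 = 5672 ≡ 82 (mod 130).
So σ(0) = σ(65) while 0 ≠ 65, therefore σ is not injective.
Since σ is not injective, we find the least positive k with σ(k) = σ(0): this means 86k ≡ 0 (mod 130), i.e. 130 ∣ 86k. Since gcd(86, 130) = 2, dividing through by 2 this holds exactly when 65 ∣ 43k, and as gcd(43, 65) = 1, exactly when 65 ∣ k.
The smallest positive such k is 65.

65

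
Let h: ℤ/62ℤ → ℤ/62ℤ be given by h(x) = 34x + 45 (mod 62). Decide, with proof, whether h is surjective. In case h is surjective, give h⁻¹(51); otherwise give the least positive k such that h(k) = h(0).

31

By definition, h is surjective if every y in the codomain equals h(x) for some x in the domain.
Since gcd(34, 62) = 2, we have 34x ≡ 0 (mod 2) for all x, so h(x) ≡ 1 (mod 2).
But 0 ≢ 1 (mod 2), so 0 ∈ ℤ/62ℤ has no preimage. So h is not surjective.
Since h is not surjective, we find the least positive k with h(k) = h(0): this means 34k ≡ 0 (mod 62), i.e. 62 ∣ 34k. Since gcd(34, 62) = 2, dividing through by 2 this holds exactly when 31 ∣ 17k, and as gcd(17, 31) = 1, exactly when 31 ∣ k.
The smallest positive such k is 31.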